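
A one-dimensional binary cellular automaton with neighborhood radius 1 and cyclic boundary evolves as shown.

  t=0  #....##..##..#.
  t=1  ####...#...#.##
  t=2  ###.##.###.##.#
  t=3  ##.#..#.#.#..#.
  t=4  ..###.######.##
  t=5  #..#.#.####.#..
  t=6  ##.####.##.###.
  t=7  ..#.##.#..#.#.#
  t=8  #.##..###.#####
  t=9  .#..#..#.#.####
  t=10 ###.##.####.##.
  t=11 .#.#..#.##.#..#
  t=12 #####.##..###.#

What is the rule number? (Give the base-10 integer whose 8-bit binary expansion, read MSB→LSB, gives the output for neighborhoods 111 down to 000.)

181

  [7] ### => #  t=1,i=0
  [6] ##. => .  t=0,i=6
  [5] #.# => #  t=0,i=14
  [4] #.. => #  t=0,i=1
  [3] .## => .  t=0,i=5
  [2] .#. => #  t=0,i=0
  [1] ..# => .  t=0,i=4
  [0] ... => #  t=0,i=2
  bits 10110101 = 181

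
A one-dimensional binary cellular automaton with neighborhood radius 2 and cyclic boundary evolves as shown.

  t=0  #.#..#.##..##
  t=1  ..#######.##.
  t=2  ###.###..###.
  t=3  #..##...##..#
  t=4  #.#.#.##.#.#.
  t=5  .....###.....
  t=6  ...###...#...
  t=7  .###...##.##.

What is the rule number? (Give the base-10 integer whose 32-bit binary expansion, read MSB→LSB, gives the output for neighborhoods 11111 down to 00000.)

2296331182

  [31] ##### => #  t=1,i=4
  [30] ####. => .  t=1,i=7
  [29] ###.# => .  t=0,i=0
  [28] ###.. => .  t=2,i=6
  [27] ##.## => #  t=1,i=9
  [26] ##.#. => .  t=0,i=1
  [25] ##..# => .  t=0,i=9
  [24] ##... => .  t=1,i=12
  [23] #.### => #  t=2,i=0
  [22] #.##. => #  t=0,i=7
  [21] #.#.# => .  t=4,i=0
  [20] #.#.. => #  t=0,i=2
  [19] #..## => #  t=0,i=10
  [18] #..#. => #  t=0,i=4
  [17] #...# => #  t=1,i=0
  [16] #.... => #  t=5,i=9
  [15] .#### => .  t=1,i=3
  [14] .###. => .  t=0,i=12
  [13] .##.# => #  t=4,i=7
  [12] .##.. => #  t=0,i=8
  [11] .#.## => #  t=0,i=6
  [10] .#.#. => .  t=4,i=1
  [9] .#..# => #  t=0,i=3
  [8] .#... => #  t=6,i=10
  [7] ..### => #  t=0,i=11
  [6] ..##. => .  t=3,i=3
  [5] ..#.# => #  t=0,i=5
  [4] ..#.. => .  t=6,i=9
  [3] ...## => #  t=1,i=1
  [2] ...#. => #  t=6,i=8
  [1] ....# => #  t=5,i=3
  [0] ..... => .  t=5,i=0
  bits 10001000110111110011101110101110 = 2296331182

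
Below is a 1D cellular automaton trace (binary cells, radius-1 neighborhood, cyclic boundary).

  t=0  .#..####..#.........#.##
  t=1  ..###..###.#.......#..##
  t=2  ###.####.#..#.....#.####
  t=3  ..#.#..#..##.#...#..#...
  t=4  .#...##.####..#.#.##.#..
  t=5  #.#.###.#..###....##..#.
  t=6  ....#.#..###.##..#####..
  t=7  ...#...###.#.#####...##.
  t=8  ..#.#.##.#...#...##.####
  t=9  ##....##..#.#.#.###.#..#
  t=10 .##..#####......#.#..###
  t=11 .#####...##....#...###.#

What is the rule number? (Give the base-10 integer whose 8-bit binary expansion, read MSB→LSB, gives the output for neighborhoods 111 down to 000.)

  nb ###: next=.  (t=0,i=5, bit7=0)
  nb ##.: next=#  (t=0,i=7, bit6=1)
  nb #.#: next=.  (t=0,i=0, bit5=0)
  nb #..: next=#  (t=0,i=2, bit4=1)
  nb .##: next=#  (t=0,i=4, bit3=1)
  nb .#.: next=.  (t=0,i=1, bit2=0)
  nb ..#: next=#  (t=0,i=3, bit1=1)
  nb ...: next=.  (t=0,i=12, bit0=0)
  bits 01011010 = 90

90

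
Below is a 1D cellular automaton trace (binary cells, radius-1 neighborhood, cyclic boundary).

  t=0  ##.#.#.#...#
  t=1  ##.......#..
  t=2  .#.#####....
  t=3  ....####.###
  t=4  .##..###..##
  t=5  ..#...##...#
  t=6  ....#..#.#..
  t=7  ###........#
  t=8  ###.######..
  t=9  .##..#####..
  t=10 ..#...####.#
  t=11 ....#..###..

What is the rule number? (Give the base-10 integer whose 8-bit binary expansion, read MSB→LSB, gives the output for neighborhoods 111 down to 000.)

  [7] ### => #  t=0,i=0
  [6] ##. => #  t=0,i=1
  [5] #.# => .  t=0,i=2
  [4] #.. => .  t=0,i=8
  [3] .## => .  t=0,i=11
  [2] .#. => .  t=0,i=3
  [1] ..# => .  t=0,i=10
  [0] ... => #  t=0,i=9
  bits 11000001 = 193

193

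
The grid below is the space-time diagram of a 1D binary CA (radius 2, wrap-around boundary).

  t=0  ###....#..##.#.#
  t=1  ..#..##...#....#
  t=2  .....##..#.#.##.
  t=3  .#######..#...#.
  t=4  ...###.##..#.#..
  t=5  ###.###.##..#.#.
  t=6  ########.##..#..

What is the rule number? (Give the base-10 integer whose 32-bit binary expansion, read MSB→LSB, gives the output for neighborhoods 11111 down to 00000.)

3128972623

  [31] ##### => #  t=3,i=3
  [30] ####. => .  t=0,i=1
  [29] ###.# => #  t=4,i=5
  [28] ###.. => #  t=0,i=2
  [27] ##.## => #  t=4,i=6
  [26] ##.#. => .  t=0,i=12
  [25] ##..# => #  t=2,i=7
  [24] ##... => .  t=0,i=3
  [23] #.### => #  t=0,i=15
  [22] #.##. => .  t=2,i=13
  [21] #.#.# => .  t=0,i=13
  [20] #.#.. => .  t=4,i=13
  [19] #..## => .  t=0,i=9
  [18] #..#. => .  t=1,i=1
  [17] #...# => .  t=1,i=8
  [16] #.... => .  t=0,i=4
  [15] .#### => .  t=0,i=0
  [14] .###. => #  t=4,i=4
  [13] .##.# => .  t=0,i=11
  [12] .##.. => #  t=1,i=6
  [11] .#.## => .  t=0,i=14
  [10] .#.#. => #  t=2,i=10
  [9] .#..# => .  t=0,i=8
  [8] .#... => #  t=1,i=11
  [7] ..### => .  t=3,i=1
  [6] ..##. => #  t=0,i=10
  [5] ..#.# => .  t=2,i=9
  [4] ..#.. => .  t=0,i=7
  [3] ...## => #  t=2,i=4
  [2] ...#. => #  t=0,i=6
  [1] ....# => #  t=0,i=5
  [0] ..... => #  t=2,i=1
  bits 10111010100000000101010101001111 = 3128972623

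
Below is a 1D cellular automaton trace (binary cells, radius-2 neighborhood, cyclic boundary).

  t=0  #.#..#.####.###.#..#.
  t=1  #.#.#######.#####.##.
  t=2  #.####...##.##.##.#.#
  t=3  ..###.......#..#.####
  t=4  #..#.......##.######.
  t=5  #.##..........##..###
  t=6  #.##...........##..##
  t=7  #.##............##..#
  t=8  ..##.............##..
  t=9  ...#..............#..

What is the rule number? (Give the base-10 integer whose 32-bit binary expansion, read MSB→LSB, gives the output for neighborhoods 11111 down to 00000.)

  nb #####: next=.  (t=1,i=6, bit31=0)
  nb ####.: next=#  (t=0,i=9, bit30=1)
  nb ###.#: next=#  (t=0,i=10, bit29=1)
  nb ###..: next=.  (t=2,i=5, bit28=0)
  nb ##.##: next=.  (t=0,i=11, bit27=0)
  nb ##.#.: next=#  (t=0,i=15, bit26=1)
  nb ##..#: next=#  (t=3,i=0, bit25=1)
  nb ##...: next=.  (t=2,i=6, bit24=0)
  nb #.###: next=#  (t=0,i=7, bit23=1)
  nb #.##.: next=#  (t=1,i=18, bit22=1)
  nb #.#.#: next=#  (t=0,i=0, bit21=1)
  nb #.#..: next=#  (t=0,i=2, bit20=1)
  nb #..##: next=.  (t=3,i=1, bit19=0)
  nb #..#.: next=#  (t=0,i=4, bit18=1)
  nb #...#: next=.  (t=2,i=7, bit17=0)
  nb #....: next=.  (t=3,i=6, bit16=0)
  nb .####: next=#  (t=0,i=8, bit15=1)
  nb .###.: next=#  (t=0,i=13, bit14=1)
  nb .##.#: next=.  (t=1,i=19, bit13=0)
  nb .##..: next=#  (t=5,i=3, bit12=1)
  nb .#.##: next=#  (t=0,i=6, bit11=1)
  nb .#.#.: next=.  (t=0,i=1, bit10=0)
  nb .#..#: next=.  (t=0,i=3, bit9=0)
  nb .#...: next=.  (t=4,i=4, bit8=0)
  nb ..###: next=.  (t=3,i=2, bit7=0)
  nb ..##.: next=.  (t=2,i=9, bit6=0)
  nb ..#.#: next=#  (t=0,i=5, bit5=1)
  nb ..#..: next=#  (t=3,i=12, bit4=1)
  nb ...##: next=.  (t=2,i=8, bit3=0)
  nb ...#.: next=#  (t=3,i=11, bit2=1)
  nb ....#: next=.  (t=3,i=10, bit1=0)
  nb .....: next=.  (t=3,i=7, bit0=0)
  bits 01100110111101001101100000110100 = 1727322164

1727322164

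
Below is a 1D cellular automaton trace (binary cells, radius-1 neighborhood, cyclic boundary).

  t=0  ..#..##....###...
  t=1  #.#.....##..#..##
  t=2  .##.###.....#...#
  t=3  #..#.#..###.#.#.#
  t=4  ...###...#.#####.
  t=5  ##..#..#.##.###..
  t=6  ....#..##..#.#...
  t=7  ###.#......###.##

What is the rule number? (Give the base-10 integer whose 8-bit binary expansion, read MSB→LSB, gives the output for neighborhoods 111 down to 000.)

  ### -> #   bit 7 = 1  t=0,i=12
  ##. -> .   bit 6 = 0  t=0,i=6
  #.# -> #   bit 5 = 1  t=1,i=1
  #.. -> .   bit 4 = 0  t=0,i=3
  .## -> .   bit 3 = 0  t=0,i=5
  .#. -> #   bit 2 = 1  t=0,i=2
  ..# -> .   bit 1 = 0  t=0,i=1
  ... -> #   bit 0 = 1  t=0,i=0
  bits 10100101 = 165

165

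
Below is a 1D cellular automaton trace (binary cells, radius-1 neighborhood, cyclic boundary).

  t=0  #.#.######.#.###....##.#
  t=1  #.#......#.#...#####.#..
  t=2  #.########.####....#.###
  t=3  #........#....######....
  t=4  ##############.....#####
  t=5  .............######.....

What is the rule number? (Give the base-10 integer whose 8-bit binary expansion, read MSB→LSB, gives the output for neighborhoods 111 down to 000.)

  [7] ### => .  t=0,i=5
  [6] ##. => #  t=0,i=0
  [5] #.# => .  t=0,i=1
  [4] #.. => #  t=0,i=16
  [3] .## => .  t=0,i=4
  [2] .#. => #  t=0,i=2
  [1] ..# => #  t=0,i=19
  [0] ... => #  t=0,i=17
  bits 01010111 = 87

87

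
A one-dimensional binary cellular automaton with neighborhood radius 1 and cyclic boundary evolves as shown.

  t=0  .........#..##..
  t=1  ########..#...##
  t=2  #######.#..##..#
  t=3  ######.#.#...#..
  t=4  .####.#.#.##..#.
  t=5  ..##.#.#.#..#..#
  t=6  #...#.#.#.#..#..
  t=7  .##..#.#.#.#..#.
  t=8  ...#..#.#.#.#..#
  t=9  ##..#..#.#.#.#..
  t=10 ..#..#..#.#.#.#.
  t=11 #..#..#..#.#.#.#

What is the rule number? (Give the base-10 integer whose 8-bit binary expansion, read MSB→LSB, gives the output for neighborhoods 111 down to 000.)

177

  nb ###: next=#  (t=1,i=0, bit7=1)
  nb ##.: next=.  (t=0,i=13, bit6=0)
  nb #.#: next=#  (t=2,i=7, bit5=1)
  nb #..: next=#  (t=0,i=10, bit4=1)
  nb .##: next=.  (t=0,i=12, bit3=0)
  nb .#.: next=.  (t=0,i=9, bit2=0)
  nb ..#: next=.  (t=0,i=8, bit1=0)
  nb ...: next=#  (t=0,i=0, bit0=1)
  bits 10110001 = 177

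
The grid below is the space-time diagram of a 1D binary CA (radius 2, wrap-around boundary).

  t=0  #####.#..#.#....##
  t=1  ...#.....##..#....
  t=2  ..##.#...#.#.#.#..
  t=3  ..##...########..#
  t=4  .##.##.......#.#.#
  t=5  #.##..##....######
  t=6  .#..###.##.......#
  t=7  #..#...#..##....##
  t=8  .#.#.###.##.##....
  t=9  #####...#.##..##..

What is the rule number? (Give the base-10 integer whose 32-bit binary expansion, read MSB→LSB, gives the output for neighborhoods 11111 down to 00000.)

1261120628

  nb #####: next=.  (t=0,i=0, bit31=0)
  nb ####.: next=#  (t=0,i=3, bit30=1)
  nb ###.#: next=.  (t=0,i=4, bit29=0)
  nb ###..: next=.  (t=3,i=14, bit28=0)
  nb ##.##: next=#  (t=4,i=3, bit27=1)
  nb ##.#.: next=.  (t=0,i=5, bit26=0)
  nb ##..#: next=#  (t=1,i=11, bit25=1)
  nb ##...: next=#  (t=3,i=4, bit24=1)
  nb #.###: next=.  (t=8,i=5, bit23=0)
  nb #.##.: next=.  (t=4,i=1, bit22=0)
  nb #.#.#: next=#  (t=2,i=11, bit21=1)
  nb #.#..: next=.  (t=0,i=6, bit20=0)
  nb #..##: next=#  (t=3,i=1, bit19=1)
  nb #..#.: next=.  (t=0,i=8, bit18=0)
  nb #...#: next=#  (t=2,i=7, bit17=1)
  nb #....: next=#  (t=0,i=13, bit16=1)
  nb .####: next=.  (t=0,i=17, bit15=0)
  nb .###.: next=.  (t=6,i=5, bit14=0)
  nb .##.#: next=#  (t=2,i=3, bit13=1)
  nb .##..: next=.  (t=1,i=10, bit12=0)
  nb .#.##: next=#  (t=4,i=0, bit11=1)
  nb .#.#.: next=#  (t=0,i=10, bit10=1)
  nb .#..#: next=.  (t=0,i=7, bit9=0)
  nb .#...: next=.  (t=0,i=12, bit8=0)
  nb ..###: next=.  (t=0,i=16, bit7=0)
  nb ..##.: next=#  (t=1,i=9, bit6=1)
  nb ..#.#: next=#  (t=0,i=9, bit5=1)
  nb ..#..: next=#  (t=1,i=3, bit4=1)
  nb ...##: next=.  (t=0,i=15, bit3=0)
  nb ...#.: next=#  (t=1,i=2, bit2=1)
  nb ....#: next=.  (t=0,i=14, bit1=0)
  nb .....: next=.  (t=1,i=0, bit0=0)
  bits 01001011001010110010110001110100 = 1261120628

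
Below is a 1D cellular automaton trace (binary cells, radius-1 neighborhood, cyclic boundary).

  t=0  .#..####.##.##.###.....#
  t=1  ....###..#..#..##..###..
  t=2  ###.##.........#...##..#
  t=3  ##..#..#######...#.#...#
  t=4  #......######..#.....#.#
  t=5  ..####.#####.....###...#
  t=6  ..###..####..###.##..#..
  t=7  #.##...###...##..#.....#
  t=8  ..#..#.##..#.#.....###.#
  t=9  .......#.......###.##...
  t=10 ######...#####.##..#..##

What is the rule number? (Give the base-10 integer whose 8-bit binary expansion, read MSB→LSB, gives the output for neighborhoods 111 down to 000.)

  [7] ### => #  t=0,i=5
  [6] ##. => .  t=0,i=7
  [5] #.# => .  t=0,i=0
  [4] #.. => .  t=0,i=2
  [3] .## => #  t=0,i=4
  [2] .#. => .  t=0,i=1
  [1] ..# => .  t=0,i=3
  [0] ... => #  t=0,i=19
  bits 10001001 = 137

137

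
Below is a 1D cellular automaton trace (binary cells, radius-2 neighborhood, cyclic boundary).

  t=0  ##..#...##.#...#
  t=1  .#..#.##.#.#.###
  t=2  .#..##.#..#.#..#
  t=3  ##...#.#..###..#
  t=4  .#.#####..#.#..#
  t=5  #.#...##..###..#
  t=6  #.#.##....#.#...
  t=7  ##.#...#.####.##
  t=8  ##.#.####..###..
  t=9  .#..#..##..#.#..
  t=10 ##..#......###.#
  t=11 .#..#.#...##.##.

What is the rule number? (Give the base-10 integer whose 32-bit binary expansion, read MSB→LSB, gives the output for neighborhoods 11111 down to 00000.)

  #####|.  b31=0 t=4,i=5
  ####.|#  b30=1 t=4,i=6
  ###.#|#  b29=1 t=1,i=15
  ###..|#  b28=1 t=0,i=1
  ##.##|#  b27=1 t=7,i=13
  ##.#.|.  b26=0 t=0,i=10
  ##..#|.  b25=0 t=0,i=2
  ##...|.  b24=0 t=3,i=2
  #.###|.  b23=0 t=1,i=13
  #.##.|.  b22=0 t=1,i=6
  #.#.#|.  b21=0 t=1,i=9
  #.#..|#  b20=1 t=0,i=11
  #..##|.  b19=0 t=2,i=3
  #..#.|.  b18=0 t=0,i=3
  #...#|#  b17=1 t=0,i=6
  #....|#  b16=1 t=6,i=7
  .####|.  b15=0 t=4,i=4
  .###.|.  b14=0 t=0,i=0
  .##.#|#  b13=1 t=0,i=9
  .##..|.  b12=0 t=5,i=7
  .#.##|#  b11=1 t=1,i=5
  .#.#.|#  b10=1 t=1,i=10
  .#..#|.  b9=0 t=1,i=2
  .#...|.  b8=0 t=0,i=5
  ..###|#  b7=1 t=0,i=15
  ..##.|.  b6=0 t=0,i=8
  ..#.#|#  b5=1 t=1,i=4
  ..#..|#  b4=1 t=0,i=4
  ...##|#  b3=1 t=0,i=7
  ...#.|#  b2=1 t=3,i=4
  ....#|.  b1=0 t=6,i=8
  .....|.  b0=0 t=10,i=7
  bits 01111000000100110010110010111100 = 2014522556

2014522556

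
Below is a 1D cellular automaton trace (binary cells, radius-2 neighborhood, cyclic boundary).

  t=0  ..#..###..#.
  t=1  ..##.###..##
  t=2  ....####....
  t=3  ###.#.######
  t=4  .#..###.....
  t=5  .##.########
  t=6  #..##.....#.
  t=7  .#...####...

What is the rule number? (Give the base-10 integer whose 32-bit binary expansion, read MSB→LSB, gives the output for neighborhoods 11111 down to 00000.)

1503742867

  nb #####: next=.  (t=3,i=0, bit31=0)
  nb ####.: next=#  (t=2,i=6, bit30=1)
  nb ###.#: next=.  (t=3,i=2, bit29=0)
  nb ###..: next=#  (t=0,i=7, bit28=1)
  nb ##.##: next=#  (t=1,i=4, bit27=1)
  nb ##.#.: next=.  (t=3,i=3, bit26=0)
  nb ##..#: next=.  (t=0,i=8, bit25=0)
  nb ##...: next=#  (t=2,i=8, bit24=1)
  nb #.###: next=#  (t=1,i=5, bit23=1)
  nb #.##.: next=.  (t=5,i=1, bit22=0)
  nb #.#.#: next=#  (t=3,i=4, bit21=1)
  nb #.#..: next=.  (t=6,i=0, bit20=0)
  nb #..##: next=.  (t=0,i=4, bit19=0)
  nb #..#.: next=.  (t=0,i=9, bit18=0)
  nb #...#: next=.  (t=0,i=0, bit17=0)
  nb #....: next=#  (t=2,i=9, bit16=1)
  nb .####: next=.  (t=2,i=5, bit15=0)
  nb .###.: next=#  (t=0,i=6, bit14=1)
  nb .##.#: next=.  (t=1,i=3, bit13=0)
  nb .##..: next=.  (t=1,i=11, bit12=0)
  nb .#.##: next=#  (t=3,i=5, bit11=1)
  nb .#.#.: next=.  (t=6,i=11, bit10=0)
  nb .#..#: next=#  (t=0,i=3, bit9=1)
  nb .#...: next=#  (t=0,i=11, bit8=1)
  nb ..###: next=#  (t=0,i=5, bit7=1)
  nb ..##.: next=.  (t=1,i=2, bit6=0)
  nb ..#.#: next=.  (t=6,i=10, bit5=0)
  nb ..#..: next=#  (t=0,i=2, bit4=1)
  nb ...##: next=.  (t=2,i=3, bit3=0)
  nb ...#.: next=.  (t=0,i=1, bit2=0)
  nb ....#: next=#  (t=2,i=2, bit1=1)
  nb .....: next=#  (t=2,i=0, bit0=1)
  bits 01011001101000010100101110010011 = 1503742867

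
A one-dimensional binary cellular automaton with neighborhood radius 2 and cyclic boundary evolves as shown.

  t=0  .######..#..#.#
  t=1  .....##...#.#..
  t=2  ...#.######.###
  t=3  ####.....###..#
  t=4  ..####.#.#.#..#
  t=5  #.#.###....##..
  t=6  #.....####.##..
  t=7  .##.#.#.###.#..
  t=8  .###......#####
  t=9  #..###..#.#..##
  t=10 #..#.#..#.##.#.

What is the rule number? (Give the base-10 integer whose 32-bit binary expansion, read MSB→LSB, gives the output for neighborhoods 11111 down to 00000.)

  ##### -> .   bit 31 = 0  t=0,i=3
  ####. -> #   bit 30 = 1  t=0,i=5
  ###.# -> #   bit 29 = 1  t=2,i=10
  ###.. -> #   bit 28 = 1  t=0,i=6
  ##.## -> #   bit 27 = 1  t=2,i=11
  ##.#. -> #   bit 26 = 1  t=4,i=6
  ##..# -> .   bit 25 = 0  t=0,i=7
  ##... -> #   bit 24 = 1  t=1,i=7
  #.### -> .   bit 23 = 0  t=0,i=1
  #.##. -> .   bit 22 = 0  t=6,i=11
  #.#.# -> .   bit 21 = 0  t=0,i=14
  #.#.. -> #   bit 20 = 1  t=1,i=12
  #..## -> .   bit 19 = 0  t=3,i=13
  #..#. -> .   bit 18 = 0  t=0,i=8
  #...# -> #   bit 17 = 1  t=1,i=8
  #.... -> #   bit 16 = 1  t=1,i=14
  .#### -> .   bit 15 = 0  t=0,i=2
  .###. -> .   bit 14 = 0  t=2,i=13
  .##.# -> #   bit 13 = 1  t=7,i=2
  .##.. -> #   bit 12 = 1  t=1,i=6
  .#.## -> .   bit 11 = 0  t=0,i=0
  .#.#. -> .   bit 10 = 0  t=0,i=13
  .#..# -> #   bit 9 = 1  t=0,i=10
  .#... -> #   bit 8 = 1  t=1,i=13
  ..### -> #   bit 7 = 1  t=3,i=9
  ..##. -> #   bit 6 = 1  t=1,i=5
  ..#.# -> #   bit 5 = 1  t=0,i=12
  ..#.. -> .   bit 4 = 0  t=0,i=9
  ...## -> .   bit 3 = 0  t=1,i=4
  ...#. -> #   bit 2 = 1  t=1,i=9
  ....# -> #   bit 1 = 1  t=1,i=3
  ..... -> .   bit 0 = 0  t=1,i=0
  bits 01111101000100110011001111100110 = 2098410470

2098410470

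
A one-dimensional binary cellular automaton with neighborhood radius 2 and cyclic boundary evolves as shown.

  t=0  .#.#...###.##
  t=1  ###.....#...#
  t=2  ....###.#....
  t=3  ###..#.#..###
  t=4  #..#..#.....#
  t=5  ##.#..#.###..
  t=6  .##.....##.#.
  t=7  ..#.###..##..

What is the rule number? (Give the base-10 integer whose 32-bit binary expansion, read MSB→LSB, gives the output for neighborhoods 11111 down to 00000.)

  ##### -> #   bit 31 = 1  t=3,i=0
  ####. -> .   bit 30 = 0  t=1,i=1
  ###.# -> .   bit 29 = 0  t=0,i=9
  ###.. -> .   bit 28 = 0  t=1,i=2
  ##.## -> .   bit 27 = 0  t=0,i=10
  ##.#. -> #   bit 26 = 1  t=0,i=0
  ##..# -> #   bit 25 = 1  t=3,i=3
  ##... -> .   bit 24 = 0  t=1,i=3
  #.### -> #   bit 23 = 1  t=5,i=8
  #.##. -> .   bit 22 = 0  t=0,i=11
  #.#.# -> #   bit 21 = 1  t=0,i=1
  #.#.. -> .   bit 20 = 0  t=0,i=3
  #..## -> .   bit 19 = 0  t=3,i=9
  #..#. -> .   bit 18 = 0  t=3,i=4
  #...# -> .   bit 17 = 0  t=0,i=5
  #.... -> #   bit 16 = 1  t=1,i=4
  .#### -> .   bit 15 = 0  t=1,i=0
  .###. -> #   bit 14 = 1  t=0,i=8
  .##.# -> #   bit 13 = 1  t=0,i=12
  .##.. -> #   bit 12 = 1  t=4,i=0
  .#.## -> .   bit 11 = 0  t=5,i=7
  .#.#. -> #   bit 10 = 1  t=0,i=2
  .#..# -> .   bit 9 = 0  t=3,i=8
  .#... -> .   bit 8 = 0  t=0,i=4
  ..### -> .   bit 7 = 0  t=0,i=7
  ..##. -> .   bit 6 = 0  t=4,i=12
  ..#.# -> .   bit 5 = 0  t=3,i=5
  ..#.. -> #   bit 4 = 1  t=1,i=8
  ...## -> .   bit 3 = 0  t=0,i=6
  ...#. -> .   bit 2 = 0  t=1,i=7
  ....# -> #   bit 1 = 1  t=1,i=6
  ..... -> #   bit 0 = 1  t=1,i=5
  bits 10000110101000010111010000010011 = 2258727955

2258727955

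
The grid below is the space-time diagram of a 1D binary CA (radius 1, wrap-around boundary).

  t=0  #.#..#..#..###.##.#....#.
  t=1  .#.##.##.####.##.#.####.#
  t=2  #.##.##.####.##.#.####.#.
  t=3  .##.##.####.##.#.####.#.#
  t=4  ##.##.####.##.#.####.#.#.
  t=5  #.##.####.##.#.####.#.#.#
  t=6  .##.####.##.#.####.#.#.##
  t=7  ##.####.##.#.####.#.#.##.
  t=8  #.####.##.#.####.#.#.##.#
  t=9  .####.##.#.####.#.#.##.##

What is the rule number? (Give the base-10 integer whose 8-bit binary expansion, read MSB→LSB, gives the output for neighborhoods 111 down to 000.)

187

  [7] ### => #  t=0,i=12
  [6] ##. => .  t=0,i=13
  [5] #.# => #  t=0,i=1
  [4] #.. => #  t=0,i=3
  [3] .## => #  t=0,i=11
  [2] .#. => .  t=0,i=0
  [1] ..# => #  t=0,i=4
  [0] ... => #  t=0,i=20
  bits 10111011 = 187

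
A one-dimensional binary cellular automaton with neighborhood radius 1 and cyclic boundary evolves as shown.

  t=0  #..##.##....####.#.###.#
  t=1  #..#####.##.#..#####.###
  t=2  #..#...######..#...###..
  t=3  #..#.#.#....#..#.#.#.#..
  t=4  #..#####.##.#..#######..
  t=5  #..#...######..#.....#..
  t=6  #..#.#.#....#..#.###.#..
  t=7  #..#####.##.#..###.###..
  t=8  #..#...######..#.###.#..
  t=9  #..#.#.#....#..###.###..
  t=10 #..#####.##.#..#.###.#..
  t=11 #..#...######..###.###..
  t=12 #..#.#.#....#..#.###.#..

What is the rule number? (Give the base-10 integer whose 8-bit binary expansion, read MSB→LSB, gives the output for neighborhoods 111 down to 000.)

  nb ###: next=.  (t=0,i=13, bit7=0)
  nb ##.: next=#  (t=0,i=0, bit6=1)
  nb #.#: next=#  (t=0,i=5, bit5=1)
  nb #..: next=.  (t=0,i=1, bit4=0)
  nb .##: next=#  (t=0,i=3, bit3=1)
  nb .#.: next=#  (t=0,i=17, bit2=1)
  nb ..#: next=.  (t=0,i=2, bit1=0)
  nb ...: next=#  (t=0,i=9, bit0=1)
  bits 01101101 = 109

109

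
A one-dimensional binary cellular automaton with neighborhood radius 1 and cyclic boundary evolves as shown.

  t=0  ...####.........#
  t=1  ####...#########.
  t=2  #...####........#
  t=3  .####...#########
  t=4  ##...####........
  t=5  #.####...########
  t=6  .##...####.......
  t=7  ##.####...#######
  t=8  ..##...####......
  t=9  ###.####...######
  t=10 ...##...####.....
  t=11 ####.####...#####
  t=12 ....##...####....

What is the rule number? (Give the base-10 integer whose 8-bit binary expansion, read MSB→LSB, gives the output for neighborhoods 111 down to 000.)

59

  ### -> .   bit 7 = 0  t=0,i=4
  ##. -> .   bit 6 = 0  t=0,i=6
  #.# -> #   bit 5 = 1  t=1,i=16
  #.. -> #   bit 4 = 1  t=0,i=0
  .## -> #   bit 3 = 1  t=0,i=3
  .#. -> .   bit 2 = 0  t=0,i=16
  ..# -> #   bit 1 = 1  t=0,i=2
  ... -> #   bit 0 = 1  t=0,i=1
  bits 00111011 = 59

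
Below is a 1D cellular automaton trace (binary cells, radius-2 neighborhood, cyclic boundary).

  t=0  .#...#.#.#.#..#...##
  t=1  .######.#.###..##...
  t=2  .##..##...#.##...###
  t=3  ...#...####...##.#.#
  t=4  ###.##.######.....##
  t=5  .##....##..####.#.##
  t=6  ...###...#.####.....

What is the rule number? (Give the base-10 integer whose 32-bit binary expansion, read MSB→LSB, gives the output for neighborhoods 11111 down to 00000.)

  ##### -> .   bit 31 = 0  t=1,i=3
  ####. -> #   bit 30 = 1  t=1,i=5
  ###.# -> #   bit 29 = 1  t=1,i=6
  ###.. -> #   bit 28 = 1  t=1,i=12
  ##.## -> .   bit 27 = 0  t=2,i=0
  ##.#. -> .   bit 26 = 0  t=0,i=0
  ##..# -> #   bit 25 = 1  t=1,i=13
  ##... -> #   bit 24 = 1  t=1,i=17
  #.### -> #   bit 23 = 1  t=1,i=10
  #.##. -> .   bit 22 = 0  t=2,i=1
  #.#.# -> .   bit 21 = 0  t=0,i=7
  #.#.. -> #   bit 20 = 1  t=0,i=1
  #..## -> .   bit 19 = 0  t=1,i=14
  #..#. -> .   bit 18 = 0  t=0,i=13
  #...# -> #   bit 17 = 1  t=0,i=3
  #.... -> #   bit 16 = 1  t=1,i=18
  .#### -> #   bit 15 = 1  t=1,i=2
  .###. -> .   bit 14 = 0  t=1,i=11
  .##.# -> .   bit 13 = 0  t=0,i=19
  .##.. -> .   bit 12 = 0  t=1,i=16
  .#.## -> .   bit 11 = 0  t=1,i=9
  .#.#. -> #   bit 10 = 1  t=0,i=6
  .#..# -> #   bit 9 = 1  t=0,i=12
  .#... -> #   bit 8 = 1  t=0,i=2
  ..### -> #   bit 7 = 1  t=1,i=1
  ..##. -> .   bit 6 = 0  t=0,i=18
  ..#.# -> #   bit 5 = 1  t=0,i=5
  ..#.. -> .   bit 4 = 0  t=0,i=14
  ...## -> .   bit 3 = 0  t=0,i=17
  ...#. -> #   bit 2 = 1  t=0,i=4
  ....# -> #   bit 1 = 1  t=1,i=19
  ..... -> .   bit 0 = 0  t=4,i=15
  bits 01110011100100111000011110100110 = 1939048358

1939048358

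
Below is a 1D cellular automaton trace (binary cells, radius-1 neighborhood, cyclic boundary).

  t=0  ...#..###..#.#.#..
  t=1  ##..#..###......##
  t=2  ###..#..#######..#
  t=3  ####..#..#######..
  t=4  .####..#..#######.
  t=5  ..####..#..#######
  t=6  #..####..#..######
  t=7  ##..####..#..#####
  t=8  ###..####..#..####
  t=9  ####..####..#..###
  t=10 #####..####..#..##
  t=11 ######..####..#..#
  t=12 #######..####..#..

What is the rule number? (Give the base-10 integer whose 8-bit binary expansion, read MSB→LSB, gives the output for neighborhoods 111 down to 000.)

  nb ###: next=#  (t=0,i=7, bit7=1)
  nb ##.: next=#  (t=0,i=8, bit6=1)
  nb #.#: next=.  (t=0,i=12, bit5=0)
  nb #..: next=#  (t=0,i=4, bit4=1)
  nb .##: next=.  (t=0,i=6, bit3=0)
  nb .#.: next=.  (t=0,i=3, bit2=0)
  nb ..#: next=.  (t=0,i=2, bit1=0)
  nb ...: next=#  (t=0,i=0, bit0=1)
  bits 11010001 = 209

209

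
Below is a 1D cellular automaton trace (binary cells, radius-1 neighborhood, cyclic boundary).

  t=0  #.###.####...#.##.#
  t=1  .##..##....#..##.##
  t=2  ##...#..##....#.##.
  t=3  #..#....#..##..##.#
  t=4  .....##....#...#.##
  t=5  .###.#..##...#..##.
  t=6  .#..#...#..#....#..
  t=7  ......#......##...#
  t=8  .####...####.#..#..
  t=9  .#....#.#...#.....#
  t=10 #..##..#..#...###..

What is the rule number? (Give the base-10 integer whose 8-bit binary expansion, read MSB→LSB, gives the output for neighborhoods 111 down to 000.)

41

  nb ###: next=.  (t=0,i=3, bit7=0)
  nb ##.: next=.  (t=0,i=0, bit6=0)
  nb #.#: next=#  (t=0,i=1, bit5=1)
  nb #..: next=.  (t=0,i=10, bit4=0)
  nb .##: next=#  (t=0,i=2, bit3=1)
  nb .#.: next=.  (t=0,i=13, bit2=0)
  nb ..#: next=.  (t=0,i=12, bit1=0)
  nb ...: next=#  (t=0,i=11, bit0=1)
  bits 00101001 = 41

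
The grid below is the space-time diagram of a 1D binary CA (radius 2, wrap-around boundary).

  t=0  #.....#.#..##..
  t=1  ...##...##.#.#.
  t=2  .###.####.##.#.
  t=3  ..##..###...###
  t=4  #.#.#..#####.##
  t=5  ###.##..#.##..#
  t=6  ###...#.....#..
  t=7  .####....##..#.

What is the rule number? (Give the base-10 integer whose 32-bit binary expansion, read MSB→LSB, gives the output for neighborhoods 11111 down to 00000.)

1999815243

  ##### -> .   bit 31 = 0  t=4,i=9
  ####. -> #   bit 30 = 1  t=2,i=7
  ###.# -> #   bit 29 = 1  t=2,i=3
  ###.. -> #   bit 28 = 1  t=3,i=8
  ##.## -> .   bit 27 = 0  t=2,i=4
  ##.#. -> #   bit 26 = 1  t=1,i=10
  ##..# -> #   bit 25 = 1  t=0,i=13
  ##... -> #   bit 24 = 1  t=1,i=5
  #.### -> .   bit 23 = 0  t=2,i=5
  #.##. -> .   bit 22 = 0  t=2,i=10
  #.#.# -> #   bit 21 = 1  t=1,i=11
  #.#.. -> #   bit 20 = 1  t=0,i=8
  #..## -> .   bit 19 = 0  t=0,i=10
  #..#. -> .   bit 18 = 0  t=0,i=14
  #...# -> #   bit 17 = 1  t=1,i=6
  #.... -> .   bit 16 = 0  t=0,i=2
  .#### -> #   bit 15 = 1  t=2,i=6
  .###. -> #   bit 14 = 1  t=2,i=2
  .##.# -> .   bit 13 = 0  t=1,i=9
  .##.. -> .   bit 12 = 0  t=0,i=12
  .#.## -> .   bit 11 = 0  t=5,i=9
  .#.#. -> .   bit 10 = 0  t=0,i=7
  .#..# -> #   bit 9 = 1  t=0,i=9
  .#... -> .   bit 8 = 0  t=0,i=1
  ..### -> .   bit 7 = 0  t=2,i=1
  ..##. -> #   bit 6 = 1  t=0,i=11
  ..#.# -> .   bit 5 = 0  t=0,i=6
  ..#.. -> .   bit 4 = 0  t=0,i=0
  ...## -> #   bit 3 = 1  t=1,i=2
  ...#. -> .   bit 2 = 0  t=0,i=5
  ....# -> #   bit 1 = 1  t=0,i=4
  ..... -> #   bit 0 = 1  t=0,i=3
  bits 01110111001100101100001001001011 = 1999815243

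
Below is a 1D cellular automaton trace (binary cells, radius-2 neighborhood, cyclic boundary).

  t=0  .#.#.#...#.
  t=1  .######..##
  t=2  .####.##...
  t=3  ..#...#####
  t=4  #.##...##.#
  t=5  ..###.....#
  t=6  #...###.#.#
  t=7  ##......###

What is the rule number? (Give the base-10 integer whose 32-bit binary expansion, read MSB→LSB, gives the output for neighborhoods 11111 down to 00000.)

2482085682

  [31] ##### => #  t=1,i=3
  [30] ####. => .  t=1,i=5
  [29] ###.# => .  t=2,i=4
  [28] ###.. => #  t=1,i=6
  [27] ##.## => .  t=1,i=0
  [26] ##.#. => .  t=6,i=7
  [25] ##..# => #  t=1,i=7
  [24] ##... => #  t=2,i=8
  [23] #.### => #  t=1,i=1
  [22] #.##. => #  t=2,i=6
  [21] #.#.# => #  t=0,i=3
  [20] #.#.. => #  t=0,i=5
  [19] #..## => .  t=1,i=8
  [18] #..#. => .  t=0,i=0
  [17] #...# => .  t=0,i=7
  [16] #.... => #  t=2,i=9
  [15] .#### => #  t=1,i=2
  [14] .###. => .  t=5,i=3
  [13] .##.# => .  t=1,i=10
  [12] .##.. => #  t=2,i=7
  [11] .#.## => #  t=6,i=9
  [10] .#.#. => #  t=0,i=2
  [9] .#..# => #  t=0,i=10
  [8] .#... => #  t=0,i=6
  [7] ..### => .  t=2,i=1
  [6] ..##. => .  t=1,i=9
  [5] ..#.# => #  t=0,i=1
  [4] ..#.. => #  t=0,i=9
  [3] ...## => .  t=2,i=0
  [2] ...#. => .  t=0,i=8
  [1] ....# => #  t=2,i=10
  [0] ..... => .  t=5,i=7
  bits 10010011111100011001111100110010 = 2482085682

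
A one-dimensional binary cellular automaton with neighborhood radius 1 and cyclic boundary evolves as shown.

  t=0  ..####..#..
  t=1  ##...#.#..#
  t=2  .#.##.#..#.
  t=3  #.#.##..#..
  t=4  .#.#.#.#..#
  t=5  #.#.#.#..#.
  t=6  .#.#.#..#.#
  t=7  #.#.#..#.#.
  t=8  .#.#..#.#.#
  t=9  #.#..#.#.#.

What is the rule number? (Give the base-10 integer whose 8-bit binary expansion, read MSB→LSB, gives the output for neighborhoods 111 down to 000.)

  [7] ### => .  t=0,i=3
  [6] ##. => #  t=0,i=5
  [5] #.# => #  t=1,i=6
  [4] #.. => .  t=0,i=6
  [3] .## => .  t=0,i=2
  [2] .#. => .  t=0,i=8
  [1] ..# => #  t=0,i=1
  [0] ... => #  t=0,i=0
  bits 01100011 = 99

99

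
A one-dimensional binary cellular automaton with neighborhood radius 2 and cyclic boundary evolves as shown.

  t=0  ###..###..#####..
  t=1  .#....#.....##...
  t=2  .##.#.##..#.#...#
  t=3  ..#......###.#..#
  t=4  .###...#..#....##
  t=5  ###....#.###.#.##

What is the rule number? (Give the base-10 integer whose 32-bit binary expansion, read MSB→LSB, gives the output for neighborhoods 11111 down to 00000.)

  nb #####: next=#  (t=0,i=12, bit31=1)
  nb ####.: next=#  (t=0,i=13, bit30=1)
  nb ###.#: next=.  (t=3,i=11, bit29=0)
  nb ###..: next=.  (t=0,i=2, bit28=0)
  nb ##.##: next=#  (t=4,i=0, bit27=1)
  nb ##.#.: next=.  (t=2,i=3, bit26=0)
  nb ##..#: next=.  (t=0,i=3, bit25=0)
  nb ##...: next=.  (t=1,i=14, bit24=0)
  nb #.###: next=#  (t=4,i=1, bit23=1)
  nb #.##.: next=.  (t=2,i=1, bit22=0)
  nb #.#.#: next=.  (t=2,i=4, bit21=0)
  nb #.#..: next=.  (t=2,i=12, bit20=0)
  nb #..##: next=.  (t=0,i=4, bit19=0)
  nb #..#.: next=#  (t=2,i=9, bit18=1)
  nb #...#: next=.  (t=2,i=14, bit17=0)
  nb #....: next=.  (t=1,i=3, bit16=0)
  nb .####: next=.  (t=0,i=11, bit15=0)
  nb .###.: next=#  (t=0,i=1, bit14=1)
  nb .##.#: next=#  (t=2,i=2, bit13=1)
  nb .##..: next=.  (t=1,i=13, bit12=0)
  nb .#.##: next=.  (t=2,i=0, bit11=0)
  nb .#.#.: next=#  (t=2,i=11, bit10=1)
  nb .#..#: next=.  (t=3,i=0, bit9=0)
  nb .#...: next=#  (t=1,i=2, bit8=1)
  nb ..###: next=.  (t=0,i=0, bit7=0)
  nb ..##.: next=#  (t=1,i=12, bit6=1)
  nb ..#.#: next=#  (t=2,i=10, bit5=1)
  nb ..#..: next=#  (t=1,i=1, bit4=1)
  nb ...##: next=.  (t=1,i=11, bit3=0)
  nb ...#.: next=.  (t=1,i=0, bit2=0)
  nb ....#: next=#  (t=1,i=4, bit1=1)
  nb .....: next=.  (t=1,i=9, bit0=0)
  bits 11001000100001000110010101110010 = 3364119922

3364119922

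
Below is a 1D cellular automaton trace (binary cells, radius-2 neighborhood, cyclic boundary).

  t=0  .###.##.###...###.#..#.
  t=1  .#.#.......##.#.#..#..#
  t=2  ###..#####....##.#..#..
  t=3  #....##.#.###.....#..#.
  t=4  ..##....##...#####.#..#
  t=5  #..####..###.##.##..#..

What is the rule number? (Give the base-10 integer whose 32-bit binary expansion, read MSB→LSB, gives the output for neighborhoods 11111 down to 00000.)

1629724295

  #####|.  b31=0 t=2,i=7
  ####.|#  b30=1 t=2,i=8
  ###.#|#  b29=1 t=0,i=3
  ###..|.  b28=0 t=0,i=10
  ##.##|.  b27=0 t=0,i=4
  ##.#.|.  b26=0 t=0,i=17
  ##..#|.  b25=0 t=2,i=3
  ##...|#  b24=1 t=0,i=11
  #.###|.  b23=0 t=0,i=8
  #.##.|.  b22=0 t=0,i=5
  #.#.#|#  b21=1 t=1,i=1
  #.#..|.  b20=0 t=0,i=18
  #..##|.  b19=0 t=0,i=0
  #..#.|.  b18=0 t=0,i=20
  #...#|#  b17=1 t=0,i=12
  #....|#  b16=1 t=1,i=5
  .####|#  b15=1 t=2,i=6
  .###.|.  b14=0 t=0,i=2
  .##.#|.  b13=0 t=0,i=6
  .##..|#  b12=1 t=4,i=3
  .#.##|#  b11=1 t=3,i=9
  .#.#.|#  b10=1 t=1,i=0
  .#..#|#  b9=1 t=0,i=19
  .#...|.  b8=0 t=1,i=4
  ..###|#  b7=1 t=0,i=1
  ..##.|.  b6=0 t=1,i=11
  ..#.#|.  b5=0 t=1,i=22
  ..#..|.  b4=0 t=0,i=21
  ...##|.  b3=0 t=0,i=13
  ...#.|#  b2=1 t=3,i=17
  ....#|#  b1=1 t=1,i=9
  .....|#  b0=1 t=1,i=6
  bits 01100001001000111001111010000111 = 1629724295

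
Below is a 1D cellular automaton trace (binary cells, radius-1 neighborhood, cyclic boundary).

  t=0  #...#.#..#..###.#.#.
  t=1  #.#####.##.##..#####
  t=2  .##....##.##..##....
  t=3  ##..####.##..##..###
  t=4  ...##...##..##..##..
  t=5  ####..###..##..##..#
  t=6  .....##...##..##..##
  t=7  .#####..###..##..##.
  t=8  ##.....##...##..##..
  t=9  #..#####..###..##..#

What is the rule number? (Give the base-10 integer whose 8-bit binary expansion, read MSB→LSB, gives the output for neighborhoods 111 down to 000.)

47

  nb ###: next=.  (t=0,i=13, bit7=0)
  nb ##.: next=.  (t=0,i=14, bit6=0)
  nb #.#: next=#  (t=0,i=5, bit5=1)
  nb #..: next=.  (t=0,i=1, bit4=0)
  nb .##: next=#  (t=0,i=12, bit3=1)
  nb .#.: next=#  (t=0,i=0, bit2=1)
  nb ..#: next=#  (t=0,i=3, bit1=1)
  nb ...: next=#  (t=0,i=2, bit0=1)
  bits 00101111 = 47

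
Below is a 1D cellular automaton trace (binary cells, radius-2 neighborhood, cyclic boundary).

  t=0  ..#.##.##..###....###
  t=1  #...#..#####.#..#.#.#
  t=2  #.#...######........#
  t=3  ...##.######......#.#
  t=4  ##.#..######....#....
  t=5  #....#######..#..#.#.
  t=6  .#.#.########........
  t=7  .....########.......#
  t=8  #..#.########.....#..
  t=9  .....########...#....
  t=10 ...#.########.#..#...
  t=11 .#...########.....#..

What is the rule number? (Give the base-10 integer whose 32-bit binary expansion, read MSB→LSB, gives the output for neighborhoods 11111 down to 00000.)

4073361858

  ##### -> #   bit 31 = 1  t=1,i=9
  ####. -> #   bit 30 = 1  t=1,i=10
  ###.# -> #   bit 29 = 1  t=1,i=11
  ###.. -> #   bit 28 = 1  t=0,i=13
  ##.## -> .   bit 27 = 0  t=0,i=6
  ##.#. -> .   bit 26 = 0  t=1,i=12
  ##..# -> #   bit 25 = 1  t=0,i=0
  ##... -> .   bit 24 = 0  t=0,i=14
  #.### -> #   bit 23 = 1  t=3,i=6
  #.##. -> #   bit 22 = 1  t=0,i=4
  #.#.# -> .   bit 21 = 0  t=1,i=18
  #.#.. -> .   bit 20 = 0  t=1,i=13
  #..## -> #   bit 19 = 1  t=0,i=10
  #..#. -> .   bit 18 = 0  t=0,i=1
  #...# -> #   bit 17 = 1  t=1,i=2
  #.... -> .   bit 16 = 0  t=0,i=15
  .#### -> #   bit 15 = 1  t=1,i=8
  .###. -> .   bit 14 = 0  t=0,i=12
  .##.# -> .   bit 13 = 0  t=0,i=5
  .##.. -> #   bit 12 = 1  t=0,i=8
  .#.## -> .   bit 11 = 0  t=0,i=3
  .#.#. -> .   bit 10 = 0  t=1,i=17
  .#..# -> .   bit 9 = 0  t=1,i=5
  .#... -> #   bit 8 = 1  t=2,i=3
  ..### -> #   bit 7 = 1  t=0,i=11
  ..##. -> #   bit 6 = 1  t=2,i=20
  ..#.# -> .   bit 5 = 0  t=0,i=2
  ..#.. -> .   bit 4 = 0  t=1,i=4
  ...## -> .   bit 3 = 0  t=0,i=17
  ...#. -> .   bit 2 = 0  t=1,i=3
  ....# -> #   bit 1 = 1  t=0,i=16
  ..... -> .   bit 0 = 0  t=2,i=14
  bits 11110010110010101001000111000010 = 4073361858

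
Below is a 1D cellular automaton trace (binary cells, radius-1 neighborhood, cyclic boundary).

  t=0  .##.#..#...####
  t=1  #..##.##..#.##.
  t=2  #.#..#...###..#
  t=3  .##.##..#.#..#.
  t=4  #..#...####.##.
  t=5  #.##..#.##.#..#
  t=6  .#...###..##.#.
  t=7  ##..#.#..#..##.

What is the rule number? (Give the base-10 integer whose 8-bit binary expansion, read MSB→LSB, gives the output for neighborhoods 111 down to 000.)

  ###|#  b7=1 t=0,i=12
  ##.|.  b6=0 t=0,i=2
  #.#|#  b5=1 t=0,i=0
  #..|.  b4=0 t=0,i=5
  .##|.  b3=0 t=0,i=1
  .#.|#  b2=1 t=0,i=4
  ..#|#  b1=1 t=0,i=6
  ...|.  b0=0 t=0,i=9
  bits 10100110 = 166

166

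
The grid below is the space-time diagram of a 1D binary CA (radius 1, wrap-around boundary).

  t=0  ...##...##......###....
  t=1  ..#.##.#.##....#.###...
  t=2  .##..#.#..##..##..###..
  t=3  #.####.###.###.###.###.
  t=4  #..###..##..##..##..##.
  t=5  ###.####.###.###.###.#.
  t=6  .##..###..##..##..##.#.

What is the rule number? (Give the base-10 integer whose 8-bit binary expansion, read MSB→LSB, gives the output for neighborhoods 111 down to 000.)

214

  [7] ### => #  t=0,i=17
  [6] ##. => #  t=0,i=4
  [5] #.# => .  t=1,i=3
  [4] #.. => #  t=0,i=5
  [3] .## => .  t=0,i=3
  [2] .#. => #  t=1,i=2
  [1] ..# => #  t=0,i=2
  [0] ... => .  t=0,i=0
  bits 11010110 = 214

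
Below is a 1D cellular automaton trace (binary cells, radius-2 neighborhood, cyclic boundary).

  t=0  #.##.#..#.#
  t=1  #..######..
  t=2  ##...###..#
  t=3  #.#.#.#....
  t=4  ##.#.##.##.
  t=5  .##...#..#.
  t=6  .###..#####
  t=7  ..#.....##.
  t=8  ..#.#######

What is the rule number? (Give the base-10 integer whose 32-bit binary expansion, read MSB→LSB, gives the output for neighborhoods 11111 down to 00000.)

3306518139

  #####|#  b31=1 t=1,i=5
  ####.|#  b30=1 t=1,i=7
  ###.#|.  b29=0 t=6,i=10
  ###..|.  b28=0 t=1,i=8
  ##.##|.  b27=0 t=0,i=1
  ##.#.|#  b26=1 t=0,i=4
  ##..#|.  b25=0 t=1,i=9
  ##...|#  b24=1 t=2,i=2
  #.###|.  b23=0 t=6,i=1
  #.##.|.  b22=0 t=0,i=2
  #.#.#|.  b21=0 t=3,i=2
  #.#..|#  b20=1 t=0,i=5
  #..##|.  b19=0 t=1,i=2
  #..#.|#  b18=1 t=0,i=7
  #...#|.  b17=0 t=2,i=3
  #....|#  b16=1 t=3,i=8
  .####|.  b15=0 t=1,i=4
  .###.|#  b14=1 t=2,i=0
  .##.#|#  b13=1 t=0,i=0
  .##..|#  b12=1 t=5,i=2
  .#.##|.  b11=0 t=0,i=9
  .#.#.|#  b10=1 t=3,i=1
  .#..#|#  b9=1 t=0,i=6
  .#...|.  b8=0 t=3,i=7
  ..###|.  b7=0 t=1,i=3
  ..##.|#  b6=1 t=5,i=1
  ..#.#|#  b5=1 t=0,i=8
  ..#..|#  b4=1 t=1,i=0
  ...##|#  b3=1 t=2,i=4
  ...#.|.  b2=0 t=3,i=10
  ....#|#  b1=1 t=3,i=9
  .....|#  b0=1 t=7,i=5
  bits 11000101000101010111011001111011 = 3306518139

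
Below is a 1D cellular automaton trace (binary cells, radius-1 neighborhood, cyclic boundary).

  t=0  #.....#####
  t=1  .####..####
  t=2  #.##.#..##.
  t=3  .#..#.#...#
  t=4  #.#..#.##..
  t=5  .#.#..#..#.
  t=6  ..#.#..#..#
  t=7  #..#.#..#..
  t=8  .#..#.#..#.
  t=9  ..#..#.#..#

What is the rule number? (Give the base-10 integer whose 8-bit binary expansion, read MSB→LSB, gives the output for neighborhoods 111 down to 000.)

177

  ### -> #   bit 7 = 1  t=0,i=7
  ##. -> .   bit 6 = 0  t=0,i=0
  #.# -> #   bit 5 = 1  t=1,i=0
  #.. -> #   bit 4 = 1  t=0,i=1
  .## -> .   bit 3 = 0  t=0,i=6
  .#. -> .   bit 2 = 0  t=2,i=0
  ..# -> .   bit 1 = 0  t=0,i=5
  ... -> #   bit 0 = 1  t=0,i=2
  bits 10110001 = 177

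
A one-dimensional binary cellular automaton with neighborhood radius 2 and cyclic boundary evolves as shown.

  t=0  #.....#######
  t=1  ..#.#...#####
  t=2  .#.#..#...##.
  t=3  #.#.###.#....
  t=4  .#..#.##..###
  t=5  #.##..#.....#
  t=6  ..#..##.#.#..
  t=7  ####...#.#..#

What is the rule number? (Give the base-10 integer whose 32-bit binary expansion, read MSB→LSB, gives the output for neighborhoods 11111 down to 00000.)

3838248470

  #####|#  b31=1 t=0,i=8
  ####.|#  b30=1 t=0,i=12
  ###.#|#  b29=1 t=3,i=6
  ###..|.  b28=0 t=0,i=0
  ##.##|.  b27=0 t=5,i=1
  ##.#.|#  b26=1 t=3,i=7
  ##..#|.  b25=0 t=1,i=0
  ##...|.  b24=0 t=0,i=1
  #.###|#  b23=1 t=3,i=4
  #.##.|#  b22=1 t=4,i=6
  #.#.#|.  b21=0 t=3,i=2
  #.#..|.  b20=0 t=1,i=4
  #..##|.  b19=0 t=4,i=9
  #..#.|#  b18=1 t=1,i=1
  #...#|#  b17=1 t=1,i=6
  #....|#  b16=1 t=0,i=2
  .####|.  b15=0 t=0,i=7
  .###.|.  b14=0 t=3,i=5
  .##.#|.  b13=0 t=5,i=0
  .##..|.  b12=0 t=2,i=11
  .#.##|.  b11=0 t=3,i=3
  .#.#.|#  b10=1 t=1,i=3
  .#..#|#  b9=1 t=2,i=4
  .#...|.  b8=0 t=1,i=5
  ..###|.  b7=0 t=0,i=6
  ..##.|.  b6=0 t=2,i=10
  ..#.#|.  b5=0 t=1,i=2
  ..#..|#  b4=1 t=2,i=6
  ...##|.  b3=0 t=0,i=5
  ...#.|#  b2=1 t=3,i=12
  ....#|#  b1=1 t=0,i=4
  .....|.  b0=0 t=0,i=3
  bits 11100100110001110000011000010110 = 3838248470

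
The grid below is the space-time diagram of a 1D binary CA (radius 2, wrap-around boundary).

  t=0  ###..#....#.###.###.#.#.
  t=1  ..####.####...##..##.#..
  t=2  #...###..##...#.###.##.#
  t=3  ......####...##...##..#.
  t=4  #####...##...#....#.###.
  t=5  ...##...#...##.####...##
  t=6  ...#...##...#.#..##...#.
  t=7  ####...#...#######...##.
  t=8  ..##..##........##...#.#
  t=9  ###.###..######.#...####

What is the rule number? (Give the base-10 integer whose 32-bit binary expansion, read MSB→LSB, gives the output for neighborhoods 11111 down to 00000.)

2115831415

  nb #####: next=.  (t=4,i=2, bit31=0)
  nb ####.: next=#  (t=1,i=4, bit30=1)
  nb ###.#: next=#  (t=0,i=14, bit29=1)
  nb ###..: next=#  (t=0,i=2, bit28=1)
  nb ##.##: next=#  (t=0,i=15, bit27=1)
  nb ##.#.: next=#  (t=0,i=19, bit26=1)
  nb ##..#: next=#  (t=0,i=3, bit25=1)
  nb ##...: next=.  (t=1,i=11, bit24=0)
  nb #.###: next=.  (t=0,i=0, bit23=0)
  nb #.##.: next=.  (t=2,i=20, bit22=0)
  nb #.#.#: next=.  (t=0,i=20, bit21=0)
  nb #.#..: next=#  (t=1,i=21, bit20=1)
  nb #..##: next=#  (t=1,i=17, bit19=1)
  nb #..#.: next=#  (t=0,i=4, bit18=1)
  nb #...#: next=.  (t=1,i=12, bit17=0)
  nb #....: next=#  (t=0,i=7, bit16=1)
  nb .####: next=.  (t=1,i=3, bit15=0)
  nb .###.: next=.  (t=0,i=1, bit14=0)
  nb .##.#: next=.  (t=1,i=19, bit13=0)
  nb .##..: next=.  (t=1,i=15, bit12=0)
  nb .#.##: next=.  (t=0,i=11, bit11=0)
  nb .#.#.: next=#  (t=0,i=21, bit10=1)
  nb .#..#: next=#  (t=6,i=15, bit9=1)
  nb .#...: next=.  (t=0,i=6, bit8=0)
  nb ..###: next=.  (t=1,i=2, bit7=0)
  nb ..##.: next=#  (t=1,i=14, bit6=1)
  nb ..#.#: next=#  (t=0,i=10, bit5=1)
  nb ..#..: next=#  (t=0,i=5, bit4=1)
  nb ...##: next=.  (t=1,i=1, bit3=0)
  nb ...#.: next=#  (t=0,i=9, bit2=1)
  nb ....#: next=#  (t=0,i=8, bit1=1)
  nb .....: next=#  (t=3,i=1, bit0=1)
  bits 01111110000111010000011001110111 = 2115831415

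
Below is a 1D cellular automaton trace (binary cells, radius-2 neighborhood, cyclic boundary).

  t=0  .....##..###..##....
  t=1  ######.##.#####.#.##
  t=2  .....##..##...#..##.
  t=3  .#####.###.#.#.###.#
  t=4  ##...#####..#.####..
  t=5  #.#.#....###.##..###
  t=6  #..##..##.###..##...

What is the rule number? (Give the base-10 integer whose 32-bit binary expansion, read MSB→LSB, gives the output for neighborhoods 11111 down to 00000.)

  #####|.  b31=0 t=1,i=0
  ####.|.  b30=0 t=1,i=4
  ###.#|#  b29=1 t=1,i=5
  ###..|#  b28=1 t=0,i=11
  ##.##|#  b27=1 t=1,i=6
  ##.#.|.  b26=0 t=1,i=15
  ##..#|#  b25=1 t=0,i=7
  ##...|#  b24=1 t=0,i=16
  #.###|#  b23=1 t=1,i=10
  #.##.|.  b22=0 t=1,i=7
  #.#.#|.  b21=0 t=1,i=16
  #.#..|#  b20=1 t=5,i=4
  #..##|#  b19=1 t=0,i=8
  #..#.|#  b18=1 t=4,i=11
  #...#|.  b17=0 t=2,i=12
  #....|.  b16=0 t=0,i=17
  .####|.  b15=0 t=1,i=11
  .###.|#  b14=1 t=0,i=10
  .##.#|.  b13=0 t=1,i=8
  .##..|.  b12=0 t=0,i=6
  .#.##|#  b11=1 t=1,i=17
  .#.#.|#  b10=1 t=3,i=12
  .#..#|#  b9=1 t=2,i=15
  .#...|.  b8=0 t=5,i=5
  ..###|.  b7=0 t=0,i=9
  ..##.|#  b6=1 t=0,i=5
  ..#.#|.  b5=0 t=4,i=12
  ..#..|.  b4=0 t=2,i=14
  ...##|#  b3=1 t=0,i=4
  ...#.|#  b2=1 t=2,i=13
  ....#|#  b1=1 t=0,i=3
  .....|#  b0=1 t=0,i=0
  bits 00111011100111000100111001001111 = 1000099407

1000099407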